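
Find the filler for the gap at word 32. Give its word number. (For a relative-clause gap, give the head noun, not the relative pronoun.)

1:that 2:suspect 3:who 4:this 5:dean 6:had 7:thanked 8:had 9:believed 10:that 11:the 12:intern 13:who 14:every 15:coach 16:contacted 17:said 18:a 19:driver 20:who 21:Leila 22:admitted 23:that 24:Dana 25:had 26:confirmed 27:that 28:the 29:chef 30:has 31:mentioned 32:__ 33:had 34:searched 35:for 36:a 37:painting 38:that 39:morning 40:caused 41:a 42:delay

19

The gap at 32 is the subject of "searched", inside a relative clause.
The relative pronoun is "who" (word 20); it is bound by the head noun immediately before it.
Its filler is the head noun "driver", at word 19.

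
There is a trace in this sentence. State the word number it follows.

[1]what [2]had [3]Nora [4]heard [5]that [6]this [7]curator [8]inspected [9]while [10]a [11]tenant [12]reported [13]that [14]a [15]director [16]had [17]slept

8

The displaced element is "what" (word 1).
It is linked across 1 clause boundary (that).
It functions as the direct object of "inspected", so the gap sits immediately after word 8 ("inspected").
Base order: Nora had heard that this curator inspected what while a tenant reported that a director had slept.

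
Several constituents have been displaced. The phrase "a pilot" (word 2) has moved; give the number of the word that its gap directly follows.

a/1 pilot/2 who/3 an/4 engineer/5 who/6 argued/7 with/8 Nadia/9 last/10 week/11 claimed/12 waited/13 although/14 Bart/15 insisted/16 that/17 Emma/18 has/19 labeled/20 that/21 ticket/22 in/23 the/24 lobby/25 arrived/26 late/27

The displaced element is "a pilot" (word 2).
It is linked across 1 clause boundary (Ø).
It functions as the subject of "waited", so the gap sits immediately after word 12 ("claimed").
Base order: An engineer who argued with Nadia last week claimed that a pilot waited although Bart insisted that Emma has labeled that ticket in the lobby.

12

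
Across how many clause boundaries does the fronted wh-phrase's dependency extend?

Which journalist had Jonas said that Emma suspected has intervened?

2

"which journalist" is extracted from the subject of "intervened".
Boundaries crossed, outermost first: [that], [Ø] — 2 in total.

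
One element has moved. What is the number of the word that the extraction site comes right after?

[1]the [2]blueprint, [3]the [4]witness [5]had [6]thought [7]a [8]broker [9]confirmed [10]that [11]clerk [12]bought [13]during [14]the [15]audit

12

The displaced element is "the blueprint" (word 2).
It is linked across 2 clause boundaries (Ø → Ø).
It functions as the direct object of "bought", so the gap sits immediately after word 12 ("bought").
Base order: The witness had thought a broker confirmed that clerk bought the blueprint during the audit.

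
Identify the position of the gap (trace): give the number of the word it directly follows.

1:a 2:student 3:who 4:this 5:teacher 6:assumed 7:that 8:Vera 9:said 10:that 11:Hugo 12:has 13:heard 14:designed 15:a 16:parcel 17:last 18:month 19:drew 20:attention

13

The displaced element is "a student" (word 2).
It is linked across 3 clause boundaries (that → that → Ø).
It functions as the subject of "designed", so the gap sits immediately after word 13 ("heard").
Base order: This teacher assumed that Vera said that Hugo has heard that a student designed a parcel last month.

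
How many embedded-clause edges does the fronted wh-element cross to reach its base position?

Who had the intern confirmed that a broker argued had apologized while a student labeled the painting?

2

"who" is extracted from the subject of "apologized".
Boundaries crossed, outermost first: [that], [Ø] — 2 in total.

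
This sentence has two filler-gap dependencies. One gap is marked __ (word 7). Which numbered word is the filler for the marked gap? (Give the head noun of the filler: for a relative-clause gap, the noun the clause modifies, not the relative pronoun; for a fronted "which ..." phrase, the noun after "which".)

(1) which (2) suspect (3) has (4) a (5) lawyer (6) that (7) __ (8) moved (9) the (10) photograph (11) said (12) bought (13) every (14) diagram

The marked gap is inside the relative clause, the subject of "moved".
Its filler is the head noun "lawyer" (via "that"), at word 5.
(The other dependency links word 2 to a gap after word 11.)

5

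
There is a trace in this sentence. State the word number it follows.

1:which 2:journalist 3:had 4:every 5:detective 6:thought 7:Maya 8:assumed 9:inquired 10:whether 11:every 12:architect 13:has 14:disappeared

8

The displaced element is "which journalist" (word 2).
It is linked across 2 clause boundaries (Ø → Ø).
It functions as the subject of "inquired", so the gap sits immediately after word 8 ("assumed").
Base order: Every detective had thought Maya assumed that which journalist inquired whether every architect has disappeared.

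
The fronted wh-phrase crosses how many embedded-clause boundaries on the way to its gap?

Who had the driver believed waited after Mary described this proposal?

"who" is extracted from the subject of "waited".
Boundaries crossed, outermost first: [Ø] — 1 in total.

1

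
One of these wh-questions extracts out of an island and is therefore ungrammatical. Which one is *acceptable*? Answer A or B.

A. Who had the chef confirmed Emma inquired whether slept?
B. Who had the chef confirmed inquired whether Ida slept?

In A, the wh-phrase is extracted from inside a wh-island (introduced by "whether"), which blocks movement.
In B, the extraction path crosses only that-complement boundaries, which are transparent.
So B is grammatical.

B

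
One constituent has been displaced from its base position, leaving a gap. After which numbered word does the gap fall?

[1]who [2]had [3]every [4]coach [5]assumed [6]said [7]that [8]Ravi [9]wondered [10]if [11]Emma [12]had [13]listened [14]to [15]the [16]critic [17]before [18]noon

5

The displaced element is "who" (word 1).
It is linked across 1 clause boundary (Ø).
It functions as the subject of "said", so the gap sits immediately after word 5 ("assumed").
Base order: Every coach had assumed that who said that Ravi wondered if Emma had listened to the critic before noon.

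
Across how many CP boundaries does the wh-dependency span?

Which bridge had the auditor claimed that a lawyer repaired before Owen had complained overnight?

1

"which bridge" is extracted from the object of "repaired".
Boundaries crossed, outermost first: [that] — 1 in total.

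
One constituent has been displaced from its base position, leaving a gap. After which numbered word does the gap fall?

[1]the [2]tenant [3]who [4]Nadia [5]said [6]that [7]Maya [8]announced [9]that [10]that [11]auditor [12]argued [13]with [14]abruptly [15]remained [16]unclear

13

The displaced element is "the tenant" (word 2).
It is linked across 2 clause boundaries (that → that).
It functions as the object of the preposition "with" of "argued", so the gap sits immediately after word 13 ("with").
Base order: Nadia said that Maya announced that that auditor argued with the tenant abruptly.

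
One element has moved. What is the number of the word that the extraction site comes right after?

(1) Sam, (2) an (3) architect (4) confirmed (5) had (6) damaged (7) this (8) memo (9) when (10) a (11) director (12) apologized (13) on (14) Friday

The displaced element is "Sam" (word 1).
It is linked across 1 clause boundary (Ø).
It functions as the subject of "damaged", so the gap sits immediately after word 4 ("confirmed").
Base order: An architect confirmed Sam had damaged this memo when a director apologized on Friday.

4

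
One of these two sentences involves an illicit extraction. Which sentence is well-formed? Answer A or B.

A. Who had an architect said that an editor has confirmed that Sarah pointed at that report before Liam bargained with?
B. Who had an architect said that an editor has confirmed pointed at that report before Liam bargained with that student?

In A, the wh-phrase is extracted from inside an adjunct island (introduced by "before"), which blocks movement.
In B, the extraction path crosses only that-complement boundaries, which are transparent.
So B is grammatical.

B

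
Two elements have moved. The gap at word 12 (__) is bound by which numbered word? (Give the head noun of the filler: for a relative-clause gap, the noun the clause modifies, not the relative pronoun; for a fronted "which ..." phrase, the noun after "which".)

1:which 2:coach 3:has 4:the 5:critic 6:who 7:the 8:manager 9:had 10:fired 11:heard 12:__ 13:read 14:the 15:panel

The marked gap is the subject of "read".
Its filler is the fronted wh-phrase "which coach", at word 2.
(The other dependency links word 5 to a gap after word 10.)

2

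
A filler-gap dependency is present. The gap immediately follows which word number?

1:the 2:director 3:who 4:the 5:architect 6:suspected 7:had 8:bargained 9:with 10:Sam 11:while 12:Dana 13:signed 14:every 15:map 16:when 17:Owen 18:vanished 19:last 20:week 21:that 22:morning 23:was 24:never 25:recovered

The displaced element is "the director" (word 2).
It is linked across 1 clause boundary (Ø).
It functions as the subject of "bargained", so the gap sits immediately after word 6 ("suspected").
Base order: The architect suspected that the director had bargained with Sam while Dana signed every map when Owen vanished last week that morning.

6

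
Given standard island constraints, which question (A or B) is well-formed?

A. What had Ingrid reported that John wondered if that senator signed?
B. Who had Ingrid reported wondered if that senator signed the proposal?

In A, the wh-phrase is extracted from inside a wh-island (introduced by "if"), which blocks movement.
In B, the extraction path crosses only that-complement boundaries, which are transparent.
So B is grammatical.

B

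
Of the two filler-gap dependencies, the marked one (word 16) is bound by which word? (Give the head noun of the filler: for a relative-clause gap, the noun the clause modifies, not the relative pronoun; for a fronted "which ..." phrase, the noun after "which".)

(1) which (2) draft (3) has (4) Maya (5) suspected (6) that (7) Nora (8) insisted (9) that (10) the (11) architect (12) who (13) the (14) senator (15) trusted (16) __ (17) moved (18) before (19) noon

11

The marked gap is inside the relative clause, the direct object of "trusted".
Its filler is the head noun "architect" (via "who"), at word 11.
(The other dependency links word 2 to a gap after word 17.)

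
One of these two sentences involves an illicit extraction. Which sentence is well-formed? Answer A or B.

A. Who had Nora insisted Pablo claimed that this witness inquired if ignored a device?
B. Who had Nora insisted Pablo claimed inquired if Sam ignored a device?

B

In A, the wh-phrase is extracted from inside a wh-island (introduced by "if"), which blocks movement.
In B, the extraction path crosses only that-complement boundaries, which are transparent.
So B is grammatical.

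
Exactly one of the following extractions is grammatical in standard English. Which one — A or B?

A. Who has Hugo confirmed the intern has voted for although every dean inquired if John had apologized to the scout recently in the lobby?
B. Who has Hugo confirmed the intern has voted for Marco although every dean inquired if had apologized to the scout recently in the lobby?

A

In B, the wh-phrase is extracted from inside an adjunct island (introduced by "although"), which blocks movement.
In A, the extraction path crosses only that-complement boundaries, which are transparent.
So A is grammatical.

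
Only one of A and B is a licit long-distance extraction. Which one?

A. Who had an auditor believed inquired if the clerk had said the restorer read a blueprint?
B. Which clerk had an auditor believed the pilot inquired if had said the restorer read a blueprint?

A

In B, the wh-phrase is extracted from inside a wh-island (introduced by "if"), which blocks movement.
In A, the extraction path crosses only that-complement boundaries, which are transparent.
So A is grammatical.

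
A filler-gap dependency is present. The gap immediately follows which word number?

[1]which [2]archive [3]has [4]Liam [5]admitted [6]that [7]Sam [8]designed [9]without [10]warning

8

The displaced element is "which archive" (word 2).
It is linked across 1 clause boundary (that).
It functions as the direct object of "designed", so the gap sits immediately after word 8 ("designed").
Base order: Liam has admitted that Sam designed which archive without warning.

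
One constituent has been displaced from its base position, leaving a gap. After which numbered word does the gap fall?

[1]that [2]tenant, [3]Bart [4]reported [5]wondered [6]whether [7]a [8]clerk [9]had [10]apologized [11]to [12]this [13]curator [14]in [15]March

4

The displaced element is "that tenant" (word 2).
It is linked across 1 clause boundary (Ø).
It functions as the subject of "wondered", so the gap sits immediately after word 4 ("reported").
Base order: Bart reported that tenant wondered whether a clerk had apologized to this curator in March.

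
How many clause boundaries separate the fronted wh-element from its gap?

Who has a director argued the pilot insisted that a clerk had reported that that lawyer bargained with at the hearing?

3

"who" is extracted from the PP object of "bargained".
Boundaries crossed, outermost first: [Ø], [that], [that] — 3 in total.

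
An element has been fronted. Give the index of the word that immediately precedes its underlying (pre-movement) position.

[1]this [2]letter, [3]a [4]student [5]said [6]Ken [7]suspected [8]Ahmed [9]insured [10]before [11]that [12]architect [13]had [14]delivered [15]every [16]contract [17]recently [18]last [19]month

9

The displaced element is "this letter" (word 2).
It is linked across 2 clause boundaries (Ø → Ø).
It functions as the direct object of "insured", so the gap sits immediately after word 9 ("insured").
Base order: A student said Ken suspected Ahmed insured this letter before that architect had delivered every contract recently last month.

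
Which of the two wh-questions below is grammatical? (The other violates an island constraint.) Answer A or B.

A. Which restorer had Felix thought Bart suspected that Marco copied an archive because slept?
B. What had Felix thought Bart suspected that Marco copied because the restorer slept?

B

In A, the wh-phrase is extracted from inside an adjunct island (introduced by "because"), which blocks movement.
In B, the extraction path crosses only that-complement boundaries, which are transparent.
So B is grammatical.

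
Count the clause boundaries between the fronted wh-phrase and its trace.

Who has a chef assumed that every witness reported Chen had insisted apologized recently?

"who" is extracted from the subject of "apologized".
Boundaries crossed, outermost first: [that], [Ø], [Ø] — 3 in total.

3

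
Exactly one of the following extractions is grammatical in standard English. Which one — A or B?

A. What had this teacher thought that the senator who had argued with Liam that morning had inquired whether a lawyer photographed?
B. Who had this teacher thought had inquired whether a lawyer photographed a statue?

B

In A, the wh-phrase is extracted from inside a wh-island (introduced by "whether"), which blocks movement.
In B, the extraction path crosses only that-complement boundaries, which are transparent.
So B is grammatical.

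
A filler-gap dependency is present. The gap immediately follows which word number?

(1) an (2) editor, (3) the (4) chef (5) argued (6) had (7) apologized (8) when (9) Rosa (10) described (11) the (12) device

5

The displaced element is "an editor" (word 2).
It is linked across 1 clause boundary (Ø).
It functions as the subject of "apologized", so the gap sits immediately after word 5 ("argued").
Base order: The chef argued an editor had apologized when Rosa described the device.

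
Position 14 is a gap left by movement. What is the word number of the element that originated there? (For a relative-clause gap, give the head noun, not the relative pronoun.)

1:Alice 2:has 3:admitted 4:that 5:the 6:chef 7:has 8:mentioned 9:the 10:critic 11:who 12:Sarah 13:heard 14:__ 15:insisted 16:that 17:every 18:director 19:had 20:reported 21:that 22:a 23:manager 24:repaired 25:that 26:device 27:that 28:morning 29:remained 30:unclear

10

The gap at 14 is the subject of "insisted", inside a relative clause.
The relative pronoun is "who" (word 11); it is bound by the head noun immediately before it.
Its filler is the head noun "critic", at word 10.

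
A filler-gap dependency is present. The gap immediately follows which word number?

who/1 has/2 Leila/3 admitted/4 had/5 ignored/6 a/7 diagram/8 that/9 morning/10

The displaced element is "who" (word 1).
It is linked across 1 clause boundary (Ø).
It functions as the subject of "ignored", so the gap sits immediately after word 4 ("admitted").
Base order: Leila has admitted that who had ignored a diagram that morning.

4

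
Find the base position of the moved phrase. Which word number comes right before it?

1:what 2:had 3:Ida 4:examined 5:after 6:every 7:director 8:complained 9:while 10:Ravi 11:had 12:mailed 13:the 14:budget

The displaced element is "what" (word 1).
It functions as the direct object of "examined", so the gap sits immediately after word 4 ("examined").
Base order: Ida had examined what after every director complained while Ravi had mailed the budget.

4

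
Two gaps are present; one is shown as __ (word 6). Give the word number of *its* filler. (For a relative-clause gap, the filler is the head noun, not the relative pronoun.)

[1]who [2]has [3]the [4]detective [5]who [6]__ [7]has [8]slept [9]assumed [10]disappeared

4

The marked gap is inside the relative clause, the subject of "slept".
Its filler is the head noun "detective" (via "who"), at word 4.
(The other dependency links word 1 to a gap after word 9.)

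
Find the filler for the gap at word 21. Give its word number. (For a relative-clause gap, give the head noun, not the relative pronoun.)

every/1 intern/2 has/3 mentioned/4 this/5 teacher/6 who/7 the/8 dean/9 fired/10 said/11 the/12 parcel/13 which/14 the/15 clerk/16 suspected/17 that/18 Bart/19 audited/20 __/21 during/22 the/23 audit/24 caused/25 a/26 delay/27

The gap at 21 is the object of "audited", inside a relative clause.
The relative pronoun is "which" (word 14); it is bound by the head noun immediately before it.
Its filler is the head noun "parcel", at word 13.

13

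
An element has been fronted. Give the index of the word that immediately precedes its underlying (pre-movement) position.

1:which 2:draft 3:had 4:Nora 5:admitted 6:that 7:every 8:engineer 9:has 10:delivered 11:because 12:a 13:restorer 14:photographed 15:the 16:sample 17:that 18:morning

10

The displaced element is "which draft" (word 2).
It is linked across 1 clause boundary (that).
It functions as the direct object of "delivered", so the gap sits immediately after word 10 ("delivered").
Base order: Nora had admitted that every engineer has delivered which draft because a restorer photographed the sample that morning.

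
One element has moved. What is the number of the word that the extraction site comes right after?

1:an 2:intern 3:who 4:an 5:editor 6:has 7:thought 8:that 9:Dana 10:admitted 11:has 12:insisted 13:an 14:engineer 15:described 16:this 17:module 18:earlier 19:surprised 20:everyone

10

The displaced element is "an intern" (word 2).
It is linked across 2 clause boundaries (that → Ø).
It functions as the subject of "insisted", so the gap sits immediately after word 10 ("admitted").
Base order: An editor has thought that Dana admitted an intern has insisted an engineer described this module earlier.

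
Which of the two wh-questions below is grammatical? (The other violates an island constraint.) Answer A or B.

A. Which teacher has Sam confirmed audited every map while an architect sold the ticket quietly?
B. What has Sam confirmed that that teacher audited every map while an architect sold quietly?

A

In B, the wh-phrase is extracted from inside an adjunct island (introduced by "while"), which blocks movement.
In A, the extraction path crosses only that-complement boundaries, which are transparent.
So A is grammatical.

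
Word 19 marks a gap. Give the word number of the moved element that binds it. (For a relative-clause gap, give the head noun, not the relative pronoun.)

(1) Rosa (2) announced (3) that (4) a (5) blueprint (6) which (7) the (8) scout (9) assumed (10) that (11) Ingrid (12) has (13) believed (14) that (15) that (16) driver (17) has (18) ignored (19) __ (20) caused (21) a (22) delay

5

The gap at 19 is the object of "ignored", inside a relative clause.
The relative pronoun is "which" (word 6); it is bound by the head noun immediately before it.
Its filler is the head noun "blueprint", at word 5.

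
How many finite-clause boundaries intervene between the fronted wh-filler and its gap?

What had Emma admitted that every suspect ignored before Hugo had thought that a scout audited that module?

1

"what" is extracted from the object of "ignored".
Boundaries crossed, outermost first: [that] — 1 in total.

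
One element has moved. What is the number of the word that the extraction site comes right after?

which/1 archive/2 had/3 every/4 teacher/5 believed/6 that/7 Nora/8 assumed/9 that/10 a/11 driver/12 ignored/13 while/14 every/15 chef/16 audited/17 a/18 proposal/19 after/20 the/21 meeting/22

The displaced element is "which archive" (word 2).
It is linked across 2 clause boundaries (that → that).
It functions as the direct object of "ignored", so the gap sits immediately after word 13 ("ignored").
Base order: Every teacher had believed that Nora assumed that a driver ignored which archive while every chef audited a proposal after the meeting.

13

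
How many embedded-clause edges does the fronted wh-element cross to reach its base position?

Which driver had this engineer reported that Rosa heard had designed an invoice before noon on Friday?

2

"which driver" is extracted from the subject of "designed".
Boundaries crossed, outermost first: [that], [Ø] — 2 in total.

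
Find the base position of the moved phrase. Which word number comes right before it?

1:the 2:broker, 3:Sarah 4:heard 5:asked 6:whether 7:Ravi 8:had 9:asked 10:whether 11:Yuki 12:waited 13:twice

4

The displaced element is "the broker" (word 2).
It is linked across 1 clause boundary (Ø).
It functions as the subject of "asked", so the gap sits immediately after word 4 ("heard").
Base order: Sarah heard that the broker asked whether Ravi had asked whether Yuki waited twice.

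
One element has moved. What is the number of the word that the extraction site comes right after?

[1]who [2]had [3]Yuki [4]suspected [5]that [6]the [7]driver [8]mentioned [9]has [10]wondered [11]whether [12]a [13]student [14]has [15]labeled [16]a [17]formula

8

The displaced element is "who" (word 1).
It is linked across 2 clause boundaries (that → Ø).
It functions as the subject of "wondered", so the gap sits immediately after word 8 ("mentioned").
Base order: Yuki had suspected that the driver mentioned that who has wondered whether a student has labeled a formula.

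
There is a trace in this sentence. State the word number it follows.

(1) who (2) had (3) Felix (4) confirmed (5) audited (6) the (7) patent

The displaced element is "who" (word 1).
It is linked across 1 clause boundary (Ø).
It functions as the subject of "audited", so the gap sits immediately after word 4 ("confirmed").
Base order: Felix had confirmed who audited the patent.

4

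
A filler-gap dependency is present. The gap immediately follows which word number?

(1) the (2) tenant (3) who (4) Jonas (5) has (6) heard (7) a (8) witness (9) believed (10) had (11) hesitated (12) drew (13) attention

The displaced element is "the tenant" (word 2).
It is linked across 2 clause boundaries (Ø → Ø).
It functions as the subject of "hesitated", so the gap sits immediately after word 9 ("believed").
Base order: Jonas has heard a witness believed that the tenant had hesitated.

9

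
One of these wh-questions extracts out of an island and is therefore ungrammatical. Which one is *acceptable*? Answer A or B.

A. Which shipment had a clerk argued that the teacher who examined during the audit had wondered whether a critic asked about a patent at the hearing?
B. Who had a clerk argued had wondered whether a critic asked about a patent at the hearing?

In A, the wh-phrase is extracted from inside a complex-NP island (relative clause) (introduced by "who"), which blocks movement.
In B, the extraction path crosses only that-complement boundaries, which are transparent.
So B is grammatical.

B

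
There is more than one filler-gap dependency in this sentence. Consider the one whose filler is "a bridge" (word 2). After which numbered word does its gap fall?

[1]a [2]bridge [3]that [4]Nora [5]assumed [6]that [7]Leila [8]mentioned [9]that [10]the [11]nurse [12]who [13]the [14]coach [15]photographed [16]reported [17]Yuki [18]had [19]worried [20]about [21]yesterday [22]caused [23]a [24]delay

The displaced element is "a bridge" (word 2).
It is linked across 3 clause boundaries (that → that → Ø).
It functions as the object of the preposition "about" of "worried", so the gap sits immediately after word 20 ("about").
Base order: Nora assumed that Leila mentioned that the nurse who the coach photographed reported Yuki had worried about a bridge yesterday.

20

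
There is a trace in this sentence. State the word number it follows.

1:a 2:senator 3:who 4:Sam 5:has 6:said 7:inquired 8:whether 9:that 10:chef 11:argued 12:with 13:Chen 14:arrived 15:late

6

The displaced element is "a senator" (word 2).
It is linked across 1 clause boundary (Ø).
It functions as the subject of "inquired", so the gap sits immediately after word 6 ("said").
Base order: Sam has said a senator inquired whether that chef argued with Chen.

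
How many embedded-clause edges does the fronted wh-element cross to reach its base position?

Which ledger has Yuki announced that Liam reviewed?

1

"which ledger" is extracted from the object of "reviewed".
Boundaries crossed, outermost first: [that] — 1 in total.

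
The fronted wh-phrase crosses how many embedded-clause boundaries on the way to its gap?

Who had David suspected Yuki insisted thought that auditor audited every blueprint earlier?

"who" is extracted from the subject of "thought".
Boundaries crossed, outermost first: [Ø], [Ø] — 2 in total.

2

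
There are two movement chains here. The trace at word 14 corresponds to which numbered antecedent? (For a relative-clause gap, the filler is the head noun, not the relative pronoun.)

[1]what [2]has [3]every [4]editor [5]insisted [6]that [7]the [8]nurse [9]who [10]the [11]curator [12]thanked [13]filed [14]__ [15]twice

1

The marked gap is the direct object of "filed".
Its filler is the fronted wh-phrase "what", at word 1.
(The other dependency links word 8 to a gap after word 12.)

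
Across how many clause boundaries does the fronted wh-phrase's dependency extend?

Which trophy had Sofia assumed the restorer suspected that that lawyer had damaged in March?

2

"which trophy" is extracted from the object of "damaged".
Boundaries crossed, outermost first: [Ø], [that] — 2 in total.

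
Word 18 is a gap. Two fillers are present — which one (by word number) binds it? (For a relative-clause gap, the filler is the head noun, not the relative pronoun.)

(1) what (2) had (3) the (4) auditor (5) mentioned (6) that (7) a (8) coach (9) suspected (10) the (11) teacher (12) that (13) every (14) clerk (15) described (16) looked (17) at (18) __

1

The marked gap is the object of the preposition "at" of "looked".
Its filler is the fronted wh-phrase "what", at word 1.
(The other dependency links word 11 to a gap after word 15.)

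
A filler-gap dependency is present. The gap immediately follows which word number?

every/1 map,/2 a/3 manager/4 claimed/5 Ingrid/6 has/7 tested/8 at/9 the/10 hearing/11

8

The displaced element is "every map" (word 2).
It is linked across 1 clause boundary (Ø).
It functions as the direct object of "tested", so the gap sits immediately after word 8 ("tested").
Base order: A manager claimed Ingrid has tested every map at the hearing.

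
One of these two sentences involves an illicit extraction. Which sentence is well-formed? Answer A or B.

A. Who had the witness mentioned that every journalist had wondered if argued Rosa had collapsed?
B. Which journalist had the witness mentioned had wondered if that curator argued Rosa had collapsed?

B

In A, the wh-phrase is extracted from inside a wh-island (introduced by "if"), which blocks movement.
In B, the extraction path crosses only that-complement boundaries, which are transparent.
So B is grammatical.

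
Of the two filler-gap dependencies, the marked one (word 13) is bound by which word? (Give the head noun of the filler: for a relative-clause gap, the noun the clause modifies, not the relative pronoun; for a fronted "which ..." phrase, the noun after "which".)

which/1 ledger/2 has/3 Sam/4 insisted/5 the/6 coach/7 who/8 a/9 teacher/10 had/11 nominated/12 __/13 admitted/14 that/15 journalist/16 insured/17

The marked gap is inside the relative clause, the direct object of "nominated".
Its filler is the head noun "coach" (via "who"), at word 7.
(The other dependency links word 2 to a gap after word 17.)

7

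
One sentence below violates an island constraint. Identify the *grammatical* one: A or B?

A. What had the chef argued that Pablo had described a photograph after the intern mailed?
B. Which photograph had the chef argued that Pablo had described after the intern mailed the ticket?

B

In A, the wh-phrase is extracted from inside an adjunct island (introduced by "after"), which blocks movement.
In B, the extraction path crosses only that-complement boundaries, which are transparent.
So B is grammatical.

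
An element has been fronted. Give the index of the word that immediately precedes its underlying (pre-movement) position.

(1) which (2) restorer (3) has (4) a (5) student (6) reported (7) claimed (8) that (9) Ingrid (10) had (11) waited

6

The displaced element is "which restorer" (word 2).
It is linked across 1 clause boundary (Ø).
It functions as the subject of "claimed", so the gap sits immediately after word 6 ("reported").
Base order: A student has reported that which restorer claimed that Ingrid had waited.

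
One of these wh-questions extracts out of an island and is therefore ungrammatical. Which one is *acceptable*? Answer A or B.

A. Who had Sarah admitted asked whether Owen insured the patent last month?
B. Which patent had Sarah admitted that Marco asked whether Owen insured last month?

In B, the wh-phrase is extracted from inside a wh-island (introduced by "whether"), which blocks movement.
In A, the extraction path crosses only that-complement boundaries, which are transparent.
So A is grammatical.

A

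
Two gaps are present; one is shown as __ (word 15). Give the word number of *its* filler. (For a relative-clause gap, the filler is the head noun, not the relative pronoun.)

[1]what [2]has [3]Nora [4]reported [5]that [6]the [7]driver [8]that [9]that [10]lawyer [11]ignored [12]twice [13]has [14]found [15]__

The marked gap is the direct object of "found".
Its filler is the fronted wh-phrase "what", at word 1.
(The other dependency links word 7 to a gap after word 11.)

1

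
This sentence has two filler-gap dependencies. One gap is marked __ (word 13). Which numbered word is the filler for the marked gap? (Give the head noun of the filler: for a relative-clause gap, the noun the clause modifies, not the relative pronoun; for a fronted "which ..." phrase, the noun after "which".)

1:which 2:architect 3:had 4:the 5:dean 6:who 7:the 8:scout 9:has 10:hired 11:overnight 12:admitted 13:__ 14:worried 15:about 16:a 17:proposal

The marked gap is the subject of "worried".
Its filler is the fronted wh-phrase "which architect", at word 2.
(The other dependency links word 5 to a gap after word 10.)

2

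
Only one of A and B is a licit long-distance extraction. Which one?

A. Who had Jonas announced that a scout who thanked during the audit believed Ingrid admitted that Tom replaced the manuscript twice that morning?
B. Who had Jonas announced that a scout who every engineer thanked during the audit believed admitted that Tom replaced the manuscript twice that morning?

In A, the wh-phrase is extracted from inside a complex-NP island (relative clause) (introduced by "who"), which blocks movement.
In B, the extraction path crosses only that-complement boundaries, which are transparent.
So B is grammatical.

B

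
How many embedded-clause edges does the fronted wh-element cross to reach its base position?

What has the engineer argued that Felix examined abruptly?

"what" is extracted from the object of "examined".
Boundaries crossed, outermost first: [that] — 1 in total.

1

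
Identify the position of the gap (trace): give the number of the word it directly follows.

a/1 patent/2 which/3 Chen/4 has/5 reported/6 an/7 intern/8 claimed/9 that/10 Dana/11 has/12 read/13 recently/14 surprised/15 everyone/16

13

The displaced element is "a patent" (word 2).
It is linked across 2 clause boundaries (Ø → that).
It functions as the direct object of "read", so the gap sits immediately after word 13 ("read").
Base order: Chen has reported an intern claimed that Dana has read a patent recently.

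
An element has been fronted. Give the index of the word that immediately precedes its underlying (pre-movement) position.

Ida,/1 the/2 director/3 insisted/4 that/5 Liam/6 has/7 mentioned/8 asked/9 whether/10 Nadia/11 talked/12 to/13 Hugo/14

8

The displaced element is "Ida" (word 1).
It is linked across 2 clause boundaries (that → Ø).
It functions as the subject of "asked", so the gap sits immediately after word 8 ("mentioned").
Base order: The director insisted that Liam has mentioned that Ida asked whether Nadia talked to Hugo.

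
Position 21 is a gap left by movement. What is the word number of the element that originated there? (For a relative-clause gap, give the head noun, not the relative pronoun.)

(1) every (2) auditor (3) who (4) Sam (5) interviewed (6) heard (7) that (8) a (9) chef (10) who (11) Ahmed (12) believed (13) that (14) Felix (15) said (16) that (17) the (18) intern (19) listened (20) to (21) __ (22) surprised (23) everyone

9

The gap at 21 is the prepositional object of "listened", inside a relative clause.
The relative pronoun is "who" (word 10); it is bound by the head noun immediately before it.
Its filler is the head noun "chef", at word 9.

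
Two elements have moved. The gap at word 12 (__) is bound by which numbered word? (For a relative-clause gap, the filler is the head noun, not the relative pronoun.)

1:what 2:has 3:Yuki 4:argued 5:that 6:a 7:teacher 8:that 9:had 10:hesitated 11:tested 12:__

1

The marked gap is the direct object of "tested".
Its filler is the fronted wh-phrase "what", at word 1.
(The other dependency links word 7 to a gap after word 8.)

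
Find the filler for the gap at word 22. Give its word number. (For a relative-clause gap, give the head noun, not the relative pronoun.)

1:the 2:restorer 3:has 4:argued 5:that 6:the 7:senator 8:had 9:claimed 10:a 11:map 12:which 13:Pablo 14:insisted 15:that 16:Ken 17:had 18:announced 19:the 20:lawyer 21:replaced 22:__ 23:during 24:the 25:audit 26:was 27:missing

11

The gap at 22 is the object of "replaced", inside a relative clause.
The relative pronoun is "which" (word 12); it is bound by the head noun immediately before it.
Its filler is the head noun "map", at word 11.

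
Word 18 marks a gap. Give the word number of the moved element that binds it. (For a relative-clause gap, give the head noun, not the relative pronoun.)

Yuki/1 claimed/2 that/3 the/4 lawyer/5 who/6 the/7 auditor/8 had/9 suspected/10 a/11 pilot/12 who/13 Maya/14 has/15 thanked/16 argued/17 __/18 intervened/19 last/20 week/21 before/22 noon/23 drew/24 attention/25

The gap at 18 is the subject of "intervened", inside a relative clause.
The relative pronoun is "who" (word 6); it is bound by the head noun immediately before it.
Its filler is the head noun "lawyer", at word 5.

5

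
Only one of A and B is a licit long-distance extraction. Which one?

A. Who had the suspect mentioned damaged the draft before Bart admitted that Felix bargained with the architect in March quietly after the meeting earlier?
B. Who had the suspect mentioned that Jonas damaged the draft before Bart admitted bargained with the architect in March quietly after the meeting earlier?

A

In B, the wh-phrase is extracted from inside an adjunct island (introduced by "before"), which blocks movement.
In A, the extraction path crosses only that-complement boundaries, which are transparent.
So A is grammatical.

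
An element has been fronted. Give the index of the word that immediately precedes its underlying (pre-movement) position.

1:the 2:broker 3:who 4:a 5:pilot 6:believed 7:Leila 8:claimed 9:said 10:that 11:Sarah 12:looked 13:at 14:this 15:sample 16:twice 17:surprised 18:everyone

The displaced element is "the broker" (word 2).
It is linked across 2 clause boundaries (Ø → Ø).
It functions as the subject of "said", so the gap sits immediately after word 8 ("claimed").
Base order: A pilot believed Leila claimed that the broker said that Sarah looked at this sample twice.

8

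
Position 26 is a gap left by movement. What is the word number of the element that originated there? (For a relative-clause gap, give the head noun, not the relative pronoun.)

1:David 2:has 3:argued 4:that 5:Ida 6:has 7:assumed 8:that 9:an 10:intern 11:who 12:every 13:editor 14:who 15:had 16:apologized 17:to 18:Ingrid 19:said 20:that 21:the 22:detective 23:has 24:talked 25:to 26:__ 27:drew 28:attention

The gap at 26 is the prepositional object of "talked", inside a relative clause.
The relative pronoun is "who" (word 11); it is bound by the head noun immediately before it.
Its filler is the head noun "intern", at word 10.

10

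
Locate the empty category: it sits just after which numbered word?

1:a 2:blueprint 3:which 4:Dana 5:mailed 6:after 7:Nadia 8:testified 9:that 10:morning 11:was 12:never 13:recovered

5

The displaced element is "a blueprint" (word 2).
It functions as the direct object of "mailed", so the gap sits immediately after word 5 ("mailed").
Base order: Dana mailed a blueprint after Nadia testified that morning.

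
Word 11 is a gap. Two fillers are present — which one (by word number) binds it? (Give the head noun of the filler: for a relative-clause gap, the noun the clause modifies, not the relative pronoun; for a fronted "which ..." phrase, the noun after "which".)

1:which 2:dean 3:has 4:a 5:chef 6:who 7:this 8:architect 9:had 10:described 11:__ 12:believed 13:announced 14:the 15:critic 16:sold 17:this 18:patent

5

The marked gap is inside the relative clause, the direct object of "described".
Its filler is the head noun "chef" (via "who"), at word 5.
(The other dependency links word 2 to a gap after word 12.)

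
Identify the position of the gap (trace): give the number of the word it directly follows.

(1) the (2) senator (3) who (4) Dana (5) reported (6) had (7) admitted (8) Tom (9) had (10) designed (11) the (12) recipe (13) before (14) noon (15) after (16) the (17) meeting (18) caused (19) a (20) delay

5

The displaced element is "the senator" (word 2).
It is linked across 1 clause boundary (Ø).
It functions as the subject of "admitted", so the gap sits immediately after word 5 ("reported").
Base order: Dana reported the senator had admitted Tom had designed the recipe before noon after the meeting.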